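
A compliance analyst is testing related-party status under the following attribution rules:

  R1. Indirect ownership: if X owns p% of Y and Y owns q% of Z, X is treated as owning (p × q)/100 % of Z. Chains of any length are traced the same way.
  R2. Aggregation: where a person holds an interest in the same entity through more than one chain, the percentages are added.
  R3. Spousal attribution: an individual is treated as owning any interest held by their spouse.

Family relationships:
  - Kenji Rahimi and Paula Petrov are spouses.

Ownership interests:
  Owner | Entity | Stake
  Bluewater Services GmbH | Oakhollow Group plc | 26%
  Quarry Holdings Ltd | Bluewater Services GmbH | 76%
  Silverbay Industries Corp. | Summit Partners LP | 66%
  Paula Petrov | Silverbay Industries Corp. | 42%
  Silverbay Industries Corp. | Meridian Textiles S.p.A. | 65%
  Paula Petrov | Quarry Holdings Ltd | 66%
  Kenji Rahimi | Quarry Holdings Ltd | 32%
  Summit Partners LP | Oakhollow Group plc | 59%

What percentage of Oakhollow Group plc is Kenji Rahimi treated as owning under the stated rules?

By spousal attribution (R3), Kenji Rahimi is treated as also owning Paula Petrov's interest in Quarry Holdings Ltd, giving 32% + 66% = 98%.
By spousal attribution (R3), Kenji Rahimi is treated as owning Paula Petrov's 42% interest in Silverbay Industries Corp.
Chain via Quarry Holdings Ltd → Bluewater Services GmbH (R1): 98% × 76% × 26% = 19.3648% of Oakhollow Group plc.
Chain via Silverbay Industries Corp. → Summit Partners LP (R1): 42% × 66% × 59% = 16.3548% of Oakhollow Group plc.
Aggregating (R2): 19.3648% + 16.3548% = 35.7196%.

35.7196%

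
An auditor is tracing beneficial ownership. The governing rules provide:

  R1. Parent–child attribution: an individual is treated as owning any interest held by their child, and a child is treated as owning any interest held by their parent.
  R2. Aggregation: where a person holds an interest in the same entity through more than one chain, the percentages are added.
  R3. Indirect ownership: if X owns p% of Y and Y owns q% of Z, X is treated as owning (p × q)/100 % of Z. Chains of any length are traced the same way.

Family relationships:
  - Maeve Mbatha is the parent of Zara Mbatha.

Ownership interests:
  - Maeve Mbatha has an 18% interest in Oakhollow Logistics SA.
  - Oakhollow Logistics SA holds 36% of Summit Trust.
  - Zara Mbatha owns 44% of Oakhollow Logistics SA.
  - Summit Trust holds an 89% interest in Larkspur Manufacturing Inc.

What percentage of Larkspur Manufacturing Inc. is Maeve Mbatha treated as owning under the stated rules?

19.8648%

By parent–child attribution (R1), Maeve Mbatha is treated as also owning Zara Mbatha's interest in Oakhollow Logistics SA, giving 18% + 44% = 62%.
Chain via Oakhollow Logistics SA → Summit Trust (R3): 62% × 36% × 89% = 19.8648% of Larkspur Manufacturing Inc.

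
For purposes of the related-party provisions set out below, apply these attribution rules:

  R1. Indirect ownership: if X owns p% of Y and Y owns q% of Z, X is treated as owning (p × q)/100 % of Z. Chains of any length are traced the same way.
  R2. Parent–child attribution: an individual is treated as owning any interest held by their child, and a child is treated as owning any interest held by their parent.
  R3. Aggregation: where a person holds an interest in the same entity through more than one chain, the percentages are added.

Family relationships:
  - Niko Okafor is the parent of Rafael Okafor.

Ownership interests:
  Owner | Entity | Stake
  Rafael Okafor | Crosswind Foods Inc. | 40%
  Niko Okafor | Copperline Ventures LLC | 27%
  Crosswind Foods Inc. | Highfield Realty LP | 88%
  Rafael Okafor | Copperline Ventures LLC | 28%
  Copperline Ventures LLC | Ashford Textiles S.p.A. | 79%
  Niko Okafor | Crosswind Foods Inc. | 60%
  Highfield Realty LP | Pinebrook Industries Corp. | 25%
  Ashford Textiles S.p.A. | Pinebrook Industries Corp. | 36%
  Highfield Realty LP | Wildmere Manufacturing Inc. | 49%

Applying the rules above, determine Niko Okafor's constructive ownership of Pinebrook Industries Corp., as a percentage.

By parent–child attribution (R2), Niko Okafor is treated as also owning Rafael Okafor's interest in Copperline Ventures LLC, giving 27% + 28% = 55%.
By parent–child attribution (R2), Niko Okafor is treated as also owning Rafael Okafor's interest in Crosswind Foods Inc, giving 60% + 40% = 100%.
Chain via Copperline Ventures LLC → Ashford Textiles S.p.A. (R1): 55% × 79% × 36% = 15.642% of Pinebrook Industries Corp.
Chain via Crosswind Foods Inc. → Highfield Realty LP (R1): 100% × 88% × 25% = 22% of Pinebrook Industries Corp.
Aggregating (R3): 15.642% + 22% = 37.642%.

37.642%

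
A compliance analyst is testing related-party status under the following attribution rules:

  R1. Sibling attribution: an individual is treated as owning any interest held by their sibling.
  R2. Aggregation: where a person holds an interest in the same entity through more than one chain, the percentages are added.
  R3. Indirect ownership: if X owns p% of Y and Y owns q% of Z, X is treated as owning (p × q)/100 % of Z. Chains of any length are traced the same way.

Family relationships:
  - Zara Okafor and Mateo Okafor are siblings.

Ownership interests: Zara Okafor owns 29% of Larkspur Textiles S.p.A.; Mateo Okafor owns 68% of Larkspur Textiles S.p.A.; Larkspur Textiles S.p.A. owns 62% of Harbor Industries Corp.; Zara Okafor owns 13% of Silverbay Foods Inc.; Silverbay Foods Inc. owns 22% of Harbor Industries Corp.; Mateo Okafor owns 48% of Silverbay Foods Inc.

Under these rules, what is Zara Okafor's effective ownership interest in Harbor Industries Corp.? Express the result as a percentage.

By sibling attribution (R1), Zara Okafor is treated as also owning Mateo Okafor's interest in Larkspur Textiles S.p.A, giving 29% + 68% = 97%.
By sibling attribution (R1), Zara Okafor is treated as also owning Mateo Okafor's interest in Silverbay Foods Inc, giving 13% + 48% = 61%.
Chain via Larkspur Textiles S.p.A. (R3): 97% × 62% = 60.14% of Harbor Industries Corp.
Chain via Silverbay Foods Inc. (R3): 61% × 22% = 13.42% of Harbor Industries Corp.
Aggregating (R2): 60.14% + 13.42% = 73.56%.

73.56%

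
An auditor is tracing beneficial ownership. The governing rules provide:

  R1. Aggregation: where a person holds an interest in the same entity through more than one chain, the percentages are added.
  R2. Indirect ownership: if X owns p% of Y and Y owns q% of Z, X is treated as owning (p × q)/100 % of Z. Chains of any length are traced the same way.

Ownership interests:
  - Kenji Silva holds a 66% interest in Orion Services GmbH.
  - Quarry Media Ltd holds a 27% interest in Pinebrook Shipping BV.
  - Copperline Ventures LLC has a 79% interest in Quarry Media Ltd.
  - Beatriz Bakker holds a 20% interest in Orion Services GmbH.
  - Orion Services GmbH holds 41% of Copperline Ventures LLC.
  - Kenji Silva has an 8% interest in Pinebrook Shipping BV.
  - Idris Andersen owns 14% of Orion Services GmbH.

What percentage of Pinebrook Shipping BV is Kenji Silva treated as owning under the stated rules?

Chain via Orion Services GmbH → Copperline Ventures LLC → Quarry Media Ltd (R2): 66% × 41% × 79% × 27% = 5.771898% of Pinebrook Shipping BV.
Direct interest in Pinebrook Shipping BV: 8%.
Aggregating (R1): 5.771898% + 8% = 13.771898%.

13.771898%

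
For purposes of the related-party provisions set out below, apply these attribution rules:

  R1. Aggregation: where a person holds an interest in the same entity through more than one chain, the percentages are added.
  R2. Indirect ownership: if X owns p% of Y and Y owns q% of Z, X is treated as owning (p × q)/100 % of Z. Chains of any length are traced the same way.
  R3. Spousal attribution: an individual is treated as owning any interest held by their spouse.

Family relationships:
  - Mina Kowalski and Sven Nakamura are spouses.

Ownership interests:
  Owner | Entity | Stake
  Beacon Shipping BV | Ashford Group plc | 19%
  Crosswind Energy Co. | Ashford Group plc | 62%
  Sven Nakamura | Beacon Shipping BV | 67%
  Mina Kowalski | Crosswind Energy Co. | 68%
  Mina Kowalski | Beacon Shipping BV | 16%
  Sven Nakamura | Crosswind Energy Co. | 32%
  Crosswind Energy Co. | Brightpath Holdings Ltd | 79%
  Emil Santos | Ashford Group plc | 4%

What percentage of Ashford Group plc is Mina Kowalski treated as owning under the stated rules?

77.77%

By spousal attribution (R3), Mina Kowalski is treated as also owning Sven Nakamura's interest in Beacon Shipping BV, giving 16% + 67% = 83%.
By spousal attribution (R3), Mina Kowalski is treated as also owning Sven Nakamura's interest in Crosswind Energy Co, giving 68% + 32% = 100%.
Chain via Beacon Shipping BV (R2): 83% × 19% = 15.77% of Ashford Group plc.
Chain via Crosswind Energy Co. (R2): 100% × 62% = 62% of Ashford Group plc.
Aggregating (R1): 15.77% + 62% = 77.77%.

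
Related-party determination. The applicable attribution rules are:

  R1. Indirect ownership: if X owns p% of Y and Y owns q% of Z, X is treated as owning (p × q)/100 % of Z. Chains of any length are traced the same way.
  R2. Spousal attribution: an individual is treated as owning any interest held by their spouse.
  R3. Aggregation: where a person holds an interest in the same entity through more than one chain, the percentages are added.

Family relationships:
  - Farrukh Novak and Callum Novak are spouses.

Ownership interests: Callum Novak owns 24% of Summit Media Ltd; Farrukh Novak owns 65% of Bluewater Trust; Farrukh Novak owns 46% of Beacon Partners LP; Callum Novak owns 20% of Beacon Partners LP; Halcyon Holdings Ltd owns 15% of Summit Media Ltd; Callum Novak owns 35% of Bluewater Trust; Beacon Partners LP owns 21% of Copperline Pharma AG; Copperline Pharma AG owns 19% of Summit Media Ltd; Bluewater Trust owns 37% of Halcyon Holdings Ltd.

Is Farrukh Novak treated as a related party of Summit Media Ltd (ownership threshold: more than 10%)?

Yes

By spousal attribution (R2), Farrukh Novak is treated as also owning Callum Novak's interest in Beacon Partners LP, giving 46% + 20% = 66%.
By spousal attribution (R2), Farrukh Novak is treated as also owning Callum Novak's interest in Bluewater Trust, giving 65% + 35% = 100%.
By spousal attribution (R2), Farrukh Novak is treated as owning Callum Novak's 24% interest in Summit Media Ltd.
Chain via Beacon Partners LP → Copperline Pharma AG (R1): 66% × 21% × 19% = 2.6334% of Summit Media Ltd.
Chain via Bluewater Trust → Halcyon Holdings Ltd (R1): 100% × 37% × 15% = 5.55% of Summit Media Ltd.
Direct interest in Summit Media Ltd: 24%.
Aggregating (R3): 2.6334% + 5.55% + 24% = 32.1834%.
32.1834% exceeds the 10% threshold, so Farrukh is a related party to Summit Media Ltd.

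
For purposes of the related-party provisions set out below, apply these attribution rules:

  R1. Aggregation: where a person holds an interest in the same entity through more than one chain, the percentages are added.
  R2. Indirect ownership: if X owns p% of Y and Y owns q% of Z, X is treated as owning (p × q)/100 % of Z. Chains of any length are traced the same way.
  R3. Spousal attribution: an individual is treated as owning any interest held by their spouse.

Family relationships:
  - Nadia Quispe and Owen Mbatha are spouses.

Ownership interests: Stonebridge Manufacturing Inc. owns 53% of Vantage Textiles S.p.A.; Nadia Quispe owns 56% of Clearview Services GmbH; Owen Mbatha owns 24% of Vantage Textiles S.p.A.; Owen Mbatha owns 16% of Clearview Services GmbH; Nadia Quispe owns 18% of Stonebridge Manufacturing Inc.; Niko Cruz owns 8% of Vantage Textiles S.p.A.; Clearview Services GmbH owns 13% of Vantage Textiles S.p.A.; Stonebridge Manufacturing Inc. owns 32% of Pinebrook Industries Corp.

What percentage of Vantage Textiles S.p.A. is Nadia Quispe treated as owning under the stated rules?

By spousal attribution (R3), Nadia Quispe is treated as also owning Owen Mbatha's interest in Clearview Services GmbH, giving 56% + 16% = 72%.
By spousal attribution (R3), Nadia Quispe is treated as owning Owen Mbatha's 24% interest in Vantage Textiles S.p.A.
Chain via Clearview Services GmbH (R2): 72% × 13% = 9.36% of Vantage Textiles S.p.A.
Chain via Stonebridge Manufacturing Inc. (R2): 18% × 53% = 9.54% of Vantage Textiles S.p.A.
Direct interest in Vantage Textiles S.p.A: 24%.
Aggregating (R1): 9.36% + 9.54% + 24% = 42.9%.

42.9%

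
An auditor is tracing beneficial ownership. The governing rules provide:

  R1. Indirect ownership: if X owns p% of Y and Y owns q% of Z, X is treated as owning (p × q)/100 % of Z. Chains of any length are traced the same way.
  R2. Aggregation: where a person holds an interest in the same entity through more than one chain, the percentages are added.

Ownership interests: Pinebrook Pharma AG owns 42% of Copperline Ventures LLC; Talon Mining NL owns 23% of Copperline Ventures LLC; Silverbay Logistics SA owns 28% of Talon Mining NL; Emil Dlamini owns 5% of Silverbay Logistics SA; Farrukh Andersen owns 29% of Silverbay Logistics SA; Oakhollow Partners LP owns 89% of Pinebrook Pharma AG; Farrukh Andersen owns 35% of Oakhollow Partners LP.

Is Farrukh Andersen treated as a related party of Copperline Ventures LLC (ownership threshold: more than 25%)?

Chain via Silverbay Logistics SA → Talon Mining NL (R1): 29% × 28% × 23% = 1.8676% of Copperline Ventures LLC.
Chain via Oakhollow Partners LP → Pinebrook Pharma AG (R1): 35% × 89% × 42% = 13.083% of Copperline Ventures LLC.
Aggregating (R2): 1.8676% + 13.083% = 14.9506%.
14.9506% does not exceed the 25% threshold, so Farrukh is not a related party to Copperline Ventures LLC.

No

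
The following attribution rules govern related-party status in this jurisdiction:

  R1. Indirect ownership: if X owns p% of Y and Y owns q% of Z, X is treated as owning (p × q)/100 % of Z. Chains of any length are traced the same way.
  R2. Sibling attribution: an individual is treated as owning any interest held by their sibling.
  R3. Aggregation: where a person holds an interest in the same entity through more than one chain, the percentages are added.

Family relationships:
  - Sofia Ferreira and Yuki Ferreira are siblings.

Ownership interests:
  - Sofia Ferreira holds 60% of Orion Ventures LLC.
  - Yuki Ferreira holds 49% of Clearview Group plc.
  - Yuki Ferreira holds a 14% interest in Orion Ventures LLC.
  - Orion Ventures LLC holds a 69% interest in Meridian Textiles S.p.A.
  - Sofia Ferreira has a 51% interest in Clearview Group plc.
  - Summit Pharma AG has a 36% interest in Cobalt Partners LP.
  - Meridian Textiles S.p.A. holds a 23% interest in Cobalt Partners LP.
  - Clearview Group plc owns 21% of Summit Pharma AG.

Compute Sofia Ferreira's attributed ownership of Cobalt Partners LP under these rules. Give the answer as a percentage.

By sibling attribution (R2), Sofia Ferreira is treated as also owning Yuki Ferreira's interest in Orion Ventures LLC, giving 60% + 14% = 74%.
By sibling attribution (R2), Sofia Ferreira is treated as also owning Yuki Ferreira's interest in Clearview Group plc, giving 51% + 49% = 100%.
Chain via Orion Ventures LLC → Meridian Textiles S.p.A. (R1): 74% × 69% × 23% = 11.7438% of Cobalt Partners LP.
Chain via Clearview Group plc → Summit Pharma AG (R1): 100% × 21% × 36% = 7.56% of Cobalt Partners LP.
Aggregating (R3): 11.7438% + 7.56% = 19.3038%.

19.3038%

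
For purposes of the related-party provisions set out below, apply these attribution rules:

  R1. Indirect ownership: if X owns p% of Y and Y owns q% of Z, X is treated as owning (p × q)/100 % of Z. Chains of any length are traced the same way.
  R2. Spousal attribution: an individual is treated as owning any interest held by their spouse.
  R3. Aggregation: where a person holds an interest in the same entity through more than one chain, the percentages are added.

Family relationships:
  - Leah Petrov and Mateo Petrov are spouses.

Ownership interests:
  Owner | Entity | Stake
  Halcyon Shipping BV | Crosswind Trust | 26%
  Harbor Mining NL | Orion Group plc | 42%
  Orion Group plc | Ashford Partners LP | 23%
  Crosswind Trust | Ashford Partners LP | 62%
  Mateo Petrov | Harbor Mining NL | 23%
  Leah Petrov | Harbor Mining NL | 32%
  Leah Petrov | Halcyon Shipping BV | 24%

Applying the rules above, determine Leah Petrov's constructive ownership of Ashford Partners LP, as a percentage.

By spousal attribution (R2), Leah Petrov is treated as also owning Mateo Petrov's interest in Harbor Mining NL, giving 32% + 23% = 55%.
Chain via Harbor Mining NL → Orion Group plc (R1): 55% × 42% × 23% = 5.313% of Ashford Partners LP.
Chain via Halcyon Shipping BV → Crosswind Trust (R1): 24% × 26% × 62% = 3.8688% of Ashford Partners LP.
Aggregating (R3): 5.313% + 3.8688% = 9.1818%.

9.1818%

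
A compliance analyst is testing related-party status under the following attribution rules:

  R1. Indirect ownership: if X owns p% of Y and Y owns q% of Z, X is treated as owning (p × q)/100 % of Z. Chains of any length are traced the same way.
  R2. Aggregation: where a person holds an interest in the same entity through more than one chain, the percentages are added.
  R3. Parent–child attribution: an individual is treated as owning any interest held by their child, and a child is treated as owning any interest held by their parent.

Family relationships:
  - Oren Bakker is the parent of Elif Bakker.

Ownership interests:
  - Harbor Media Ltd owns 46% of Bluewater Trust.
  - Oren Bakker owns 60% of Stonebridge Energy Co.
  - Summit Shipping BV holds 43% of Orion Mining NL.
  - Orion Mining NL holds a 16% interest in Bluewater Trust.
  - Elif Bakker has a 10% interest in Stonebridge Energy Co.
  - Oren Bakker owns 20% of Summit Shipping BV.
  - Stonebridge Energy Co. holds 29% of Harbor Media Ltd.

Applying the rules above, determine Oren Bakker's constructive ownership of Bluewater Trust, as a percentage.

10.714%

By parent–child attribution (R3), Oren Bakker is treated as also owning Elif Bakker's interest in Stonebridge Energy Co, giving 60% + 10% = 70%.
Chain via Stonebridge Energy Co. → Harbor Media Ltd (R1): 70% × 29% × 46% = 9.338% of Bluewater Trust.
Chain via Summit Shipping BV → Orion Mining NL (R1): 20% × 43% × 16% = 1.376% of Bluewater Trust.
Aggregating (R2): 9.338% + 1.376% = 10.714%.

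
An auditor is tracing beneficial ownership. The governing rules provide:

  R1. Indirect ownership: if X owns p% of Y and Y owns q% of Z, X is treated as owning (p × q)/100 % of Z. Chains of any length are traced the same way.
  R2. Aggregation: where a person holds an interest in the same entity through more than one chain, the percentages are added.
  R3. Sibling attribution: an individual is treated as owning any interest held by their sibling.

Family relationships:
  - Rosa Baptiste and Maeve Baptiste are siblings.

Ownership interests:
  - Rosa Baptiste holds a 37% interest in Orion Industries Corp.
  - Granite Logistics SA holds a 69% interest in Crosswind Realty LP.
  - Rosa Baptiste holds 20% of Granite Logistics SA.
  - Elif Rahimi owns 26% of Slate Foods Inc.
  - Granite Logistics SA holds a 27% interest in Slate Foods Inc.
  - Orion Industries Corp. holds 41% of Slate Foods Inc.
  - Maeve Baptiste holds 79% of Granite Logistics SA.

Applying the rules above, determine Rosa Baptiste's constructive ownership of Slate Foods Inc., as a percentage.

By sibling attribution (R3), Rosa Baptiste is treated as also owning Maeve Baptiste's interest in Granite Logistics SA, giving 20% + 79% = 99%.
Chain via Orion Industries Corp. (R1): 37% × 41% = 15.17% of Slate Foods Inc.
Chain via Granite Logistics SA (R1): 99% × 27% = 26.73% of Slate Foods Inc.
Aggregating (R2): 15.17% + 26.73% = 41.9%.

41.9%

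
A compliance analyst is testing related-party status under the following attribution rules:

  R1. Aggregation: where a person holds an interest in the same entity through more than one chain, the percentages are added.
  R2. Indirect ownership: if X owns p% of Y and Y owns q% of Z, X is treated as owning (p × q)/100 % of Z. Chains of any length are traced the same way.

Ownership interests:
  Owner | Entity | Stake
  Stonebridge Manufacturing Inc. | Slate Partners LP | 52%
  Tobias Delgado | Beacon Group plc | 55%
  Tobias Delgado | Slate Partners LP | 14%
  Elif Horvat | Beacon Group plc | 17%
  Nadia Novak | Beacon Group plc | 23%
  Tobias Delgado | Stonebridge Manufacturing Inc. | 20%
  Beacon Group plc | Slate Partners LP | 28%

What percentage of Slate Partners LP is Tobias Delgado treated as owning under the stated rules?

Chain via Beacon Group plc (R2): 55% × 28% = 15.4% of Slate Partners LP.
Chain via Stonebridge Manufacturing Inc. (R2): 20% × 52% = 10.4% of Slate Partners LP.
Direct interest in Slate Partners LP: 14%.
Aggregating (R1): 15.4% + 10.4% + 14% = 39.8%.

39.8%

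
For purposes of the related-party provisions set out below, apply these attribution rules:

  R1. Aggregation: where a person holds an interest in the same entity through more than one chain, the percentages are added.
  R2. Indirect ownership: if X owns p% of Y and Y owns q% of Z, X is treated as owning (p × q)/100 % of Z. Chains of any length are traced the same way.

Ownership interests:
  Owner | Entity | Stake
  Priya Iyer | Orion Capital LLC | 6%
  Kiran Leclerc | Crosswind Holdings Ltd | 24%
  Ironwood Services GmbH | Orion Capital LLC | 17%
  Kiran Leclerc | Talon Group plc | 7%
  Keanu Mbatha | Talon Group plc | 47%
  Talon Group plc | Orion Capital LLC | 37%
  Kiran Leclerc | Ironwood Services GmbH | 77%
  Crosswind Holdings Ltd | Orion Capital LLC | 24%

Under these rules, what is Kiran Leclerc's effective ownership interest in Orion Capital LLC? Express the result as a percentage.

Chain via Crosswind Holdings Ltd (R2): 24% × 24% = 5.76% of Orion Capital LLC.
Chain via Ironwood Services GmbH (R2): 77% × 17% = 13.09% of Orion Capital LLC.
Chain via Talon Group plc (R2): 7% × 37% = 2.59% of Orion Capital LLC.
Aggregating (R1): 5.76% + 13.09% + 2.59% = 21.44%.

21.44%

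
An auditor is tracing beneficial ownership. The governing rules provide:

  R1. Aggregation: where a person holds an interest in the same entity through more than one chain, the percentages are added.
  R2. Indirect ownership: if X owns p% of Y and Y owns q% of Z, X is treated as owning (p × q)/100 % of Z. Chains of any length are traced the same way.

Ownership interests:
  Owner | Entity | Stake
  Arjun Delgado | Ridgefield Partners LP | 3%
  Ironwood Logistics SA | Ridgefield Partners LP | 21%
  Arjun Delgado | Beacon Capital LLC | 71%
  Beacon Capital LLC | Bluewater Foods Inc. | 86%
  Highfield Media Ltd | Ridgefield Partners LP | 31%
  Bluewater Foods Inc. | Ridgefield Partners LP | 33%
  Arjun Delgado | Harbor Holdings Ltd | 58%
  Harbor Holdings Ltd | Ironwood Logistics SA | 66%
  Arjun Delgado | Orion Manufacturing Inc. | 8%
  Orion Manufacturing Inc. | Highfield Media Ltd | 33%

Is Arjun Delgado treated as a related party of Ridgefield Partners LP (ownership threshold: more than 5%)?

Chain via Orion Manufacturing Inc. → Highfield Media Ltd (R2): 8% × 33% × 31% = 0.8184% of Ridgefield Partners LP.
Chain via Beacon Capital LLC → Bluewater Foods Inc. (R2): 71% × 86% × 33% = 20.1498% of Ridgefield Partners LP.
Chain via Harbor Holdings Ltd → Ironwood Logistics SA (R2): 58% × 66% × 21% = 8.0388% of Ridgefield Partners LP.
Direct interest in Ridgefield Partners LP: 3%.
Aggregating (R1): 0.8184% + 20.1498% + 8.0388% + 3% = 32.007%.
32.007% exceeds the 5% threshold, so Arjun is a related party to Ridgefield Partners LP.

Yes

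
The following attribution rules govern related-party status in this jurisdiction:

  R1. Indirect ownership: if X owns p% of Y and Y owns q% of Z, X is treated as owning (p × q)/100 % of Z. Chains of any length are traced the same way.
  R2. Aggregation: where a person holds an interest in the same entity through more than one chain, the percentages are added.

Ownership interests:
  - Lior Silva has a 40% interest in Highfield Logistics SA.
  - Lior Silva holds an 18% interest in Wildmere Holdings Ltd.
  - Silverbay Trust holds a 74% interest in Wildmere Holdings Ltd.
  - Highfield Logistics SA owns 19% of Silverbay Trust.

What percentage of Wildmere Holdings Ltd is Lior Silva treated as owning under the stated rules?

Chain via Highfield Logistics SA → Silverbay Trust (R1): 40% × 19% × 74% = 5.624% of Wildmere Holdings Ltd.
Direct interest in Wildmere Holdings Ltd: 18%.
Aggregating (R2): 5.624% + 18% = 23.624%.

23.624%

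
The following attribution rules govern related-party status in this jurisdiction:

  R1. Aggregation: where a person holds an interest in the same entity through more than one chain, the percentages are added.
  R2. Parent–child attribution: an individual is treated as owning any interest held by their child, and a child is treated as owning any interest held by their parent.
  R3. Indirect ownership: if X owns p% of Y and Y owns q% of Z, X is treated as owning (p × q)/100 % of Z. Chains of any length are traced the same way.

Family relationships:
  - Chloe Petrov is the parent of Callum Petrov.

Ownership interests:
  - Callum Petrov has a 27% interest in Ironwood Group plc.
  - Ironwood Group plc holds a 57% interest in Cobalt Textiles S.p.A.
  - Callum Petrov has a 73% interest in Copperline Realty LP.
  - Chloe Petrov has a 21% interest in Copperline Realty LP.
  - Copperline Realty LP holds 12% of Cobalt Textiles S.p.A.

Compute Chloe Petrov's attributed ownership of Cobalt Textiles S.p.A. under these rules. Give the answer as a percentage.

26.67%

By parent–child attribution (R2), Chloe Petrov is treated as also owning Callum Petrov's interest in Copperline Realty LP, giving 21% + 73% = 94%.
By parent–child attribution (R2), Chloe Petrov is treated as owning Callum Petrov's 27% interest in Ironwood Group plc.
Chain via Copperline Realty LP (R3): 94% × 12% = 11.28% of Cobalt Textiles S.p.A.
Chain via Ironwood Group plc (R3): 27% × 57% = 15.39% of Cobalt Textiles S.p.A.
Aggregating (R1): 11.28% + 15.39% = 26.67%.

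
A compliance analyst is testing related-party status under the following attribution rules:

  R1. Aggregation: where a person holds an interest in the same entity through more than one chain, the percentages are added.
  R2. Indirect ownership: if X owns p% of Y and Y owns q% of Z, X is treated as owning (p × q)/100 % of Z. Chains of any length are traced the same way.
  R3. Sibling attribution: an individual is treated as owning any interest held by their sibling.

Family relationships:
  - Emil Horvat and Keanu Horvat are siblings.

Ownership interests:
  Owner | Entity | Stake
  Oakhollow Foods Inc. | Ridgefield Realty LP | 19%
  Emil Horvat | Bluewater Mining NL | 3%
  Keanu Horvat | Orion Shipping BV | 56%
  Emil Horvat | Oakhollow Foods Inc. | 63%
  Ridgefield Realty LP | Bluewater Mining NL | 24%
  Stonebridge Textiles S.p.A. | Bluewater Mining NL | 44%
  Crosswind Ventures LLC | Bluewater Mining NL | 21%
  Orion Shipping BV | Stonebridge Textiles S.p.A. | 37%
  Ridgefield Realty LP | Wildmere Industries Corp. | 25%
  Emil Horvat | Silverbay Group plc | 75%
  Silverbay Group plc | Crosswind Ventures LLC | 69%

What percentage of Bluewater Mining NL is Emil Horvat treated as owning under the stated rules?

By sibling attribution (R3), Emil Horvat is treated as owning Keanu Horvat's 56% interest in Orion Shipping BV.
Chain via Oakhollow Foods Inc. → Ridgefield Realty LP (R2): 63% × 19% × 24% = 2.8728% of Bluewater Mining NL.
Chain via Silverbay Group plc → Crosswind Ventures LLC (R2): 75% × 69% × 21% = 10.8675% of Bluewater Mining NL.
Direct interest in Bluewater Mining NL: 3%.
Chain via Orion Shipping BV → Stonebridge Textiles S.p.A. (R2): 56% × 37% × 44% = 9.1168% of Bluewater Mining NL.
Aggregating (R1): 2.8728% + 10.8675% + 3% + 9.1168% = 25.8571%.

25.8571%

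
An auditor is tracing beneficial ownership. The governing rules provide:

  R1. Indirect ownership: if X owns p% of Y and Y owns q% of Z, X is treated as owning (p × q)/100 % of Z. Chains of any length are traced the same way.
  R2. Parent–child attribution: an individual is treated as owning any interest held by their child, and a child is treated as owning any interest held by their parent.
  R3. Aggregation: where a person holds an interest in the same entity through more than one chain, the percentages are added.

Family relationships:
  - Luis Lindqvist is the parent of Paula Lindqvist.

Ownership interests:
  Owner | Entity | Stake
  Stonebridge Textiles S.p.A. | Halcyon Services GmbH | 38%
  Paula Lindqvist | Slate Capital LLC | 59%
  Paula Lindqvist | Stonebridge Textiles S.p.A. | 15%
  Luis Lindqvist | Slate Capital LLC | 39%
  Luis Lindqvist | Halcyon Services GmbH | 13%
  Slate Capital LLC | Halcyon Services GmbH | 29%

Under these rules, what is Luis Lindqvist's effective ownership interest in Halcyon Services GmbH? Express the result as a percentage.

47.12%

By parent–child attribution (R2), Luis Lindqvist is treated as also owning Paula Lindqvist's interest in Slate Capital LLC, giving 39% + 59% = 98%.
By parent–child attribution (R2), Luis Lindqvist is treated as owning Paula Lindqvist's 15% interest in Stonebridge Textiles S.p.A.
Chain via Slate Capital LLC (R1): 98% × 29% = 28.42% of Halcyon Services GmbH.
Direct interest in Halcyon Services GmbH: 13%.
Chain via Stonebridge Textiles S.p.A. (R1): 15% × 38% = 5.7% of Halcyon Services GmbH.
Aggregating (R3): 28.42% + 13% + 5.7% = 47.12%.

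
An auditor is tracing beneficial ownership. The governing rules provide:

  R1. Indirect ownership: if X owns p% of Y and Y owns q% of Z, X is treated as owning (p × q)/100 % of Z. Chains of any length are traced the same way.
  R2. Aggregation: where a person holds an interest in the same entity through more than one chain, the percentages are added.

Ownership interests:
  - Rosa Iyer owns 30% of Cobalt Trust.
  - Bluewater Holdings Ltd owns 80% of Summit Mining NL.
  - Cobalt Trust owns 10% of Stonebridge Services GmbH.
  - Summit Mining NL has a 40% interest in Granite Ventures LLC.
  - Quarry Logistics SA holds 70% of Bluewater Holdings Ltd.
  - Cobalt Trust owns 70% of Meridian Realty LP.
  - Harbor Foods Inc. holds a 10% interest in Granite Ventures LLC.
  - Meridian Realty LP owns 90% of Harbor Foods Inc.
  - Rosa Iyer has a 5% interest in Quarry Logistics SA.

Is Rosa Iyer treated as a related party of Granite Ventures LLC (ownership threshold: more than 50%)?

No

Chain via Quarry Logistics SA → Bluewater Holdings Ltd → Summit Mining NL (R1): 5% × 70% × 80% × 40% = 1.12% of Granite Ventures LLC.
Chain via Cobalt Trust → Meridian Realty LP → Harbor Foods Inc. (R1): 30% × 70% × 90% × 10% = 1.89% of Granite Ventures LLC.
Aggregating (R2): 1.12% + 1.89% = 3.01%.
3.01% does not exceed the 50% threshold, so Rosa is not a related party to Granite Ventures LLC.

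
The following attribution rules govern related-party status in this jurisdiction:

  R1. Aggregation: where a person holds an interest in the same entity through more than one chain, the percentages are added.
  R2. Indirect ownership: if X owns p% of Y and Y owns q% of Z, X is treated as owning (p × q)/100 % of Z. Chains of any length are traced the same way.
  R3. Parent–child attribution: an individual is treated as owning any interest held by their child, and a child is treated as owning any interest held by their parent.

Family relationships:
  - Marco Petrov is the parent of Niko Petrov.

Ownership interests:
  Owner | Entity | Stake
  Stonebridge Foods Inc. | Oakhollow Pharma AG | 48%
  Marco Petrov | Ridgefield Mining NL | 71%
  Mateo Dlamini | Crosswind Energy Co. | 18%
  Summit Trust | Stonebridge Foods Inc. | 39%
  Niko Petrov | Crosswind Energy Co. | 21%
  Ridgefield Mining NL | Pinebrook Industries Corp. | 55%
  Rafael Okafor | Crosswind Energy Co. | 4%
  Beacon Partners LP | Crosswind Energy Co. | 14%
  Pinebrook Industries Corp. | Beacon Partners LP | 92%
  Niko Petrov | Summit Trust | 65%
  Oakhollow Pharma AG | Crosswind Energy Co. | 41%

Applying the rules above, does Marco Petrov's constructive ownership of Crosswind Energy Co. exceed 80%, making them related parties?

No

By parent–child attribution (R3), Marco Petrov is treated as owning Niko Petrov's 65% interest in Summit Trust.
By parent–child attribution (R3), Marco Petrov is treated as owning Niko Petrov's 21% interest in Crosswind Energy Co.
Chain via Ridgefield Mining NL → Pinebrook Industries Corp. → Beacon Partners LP (R2): 71% × 55% × 92% × 14% = 5.02964% of Crosswind Energy Co.
Chain via Summit Trust → Stonebridge Foods Inc. → Oakhollow Pharma AG (R2): 65% × 39% × 48% × 41% = 4.98888% of Crosswind Energy Co.
Direct interest in Crosswind Energy Co: 21%.
Aggregating (R1): 5.02964% + 4.98888% + 21% = 31.01852%.
31.01852% does not exceed the 80% threshold, so Marco is not a related party to Crosswind Energy Co.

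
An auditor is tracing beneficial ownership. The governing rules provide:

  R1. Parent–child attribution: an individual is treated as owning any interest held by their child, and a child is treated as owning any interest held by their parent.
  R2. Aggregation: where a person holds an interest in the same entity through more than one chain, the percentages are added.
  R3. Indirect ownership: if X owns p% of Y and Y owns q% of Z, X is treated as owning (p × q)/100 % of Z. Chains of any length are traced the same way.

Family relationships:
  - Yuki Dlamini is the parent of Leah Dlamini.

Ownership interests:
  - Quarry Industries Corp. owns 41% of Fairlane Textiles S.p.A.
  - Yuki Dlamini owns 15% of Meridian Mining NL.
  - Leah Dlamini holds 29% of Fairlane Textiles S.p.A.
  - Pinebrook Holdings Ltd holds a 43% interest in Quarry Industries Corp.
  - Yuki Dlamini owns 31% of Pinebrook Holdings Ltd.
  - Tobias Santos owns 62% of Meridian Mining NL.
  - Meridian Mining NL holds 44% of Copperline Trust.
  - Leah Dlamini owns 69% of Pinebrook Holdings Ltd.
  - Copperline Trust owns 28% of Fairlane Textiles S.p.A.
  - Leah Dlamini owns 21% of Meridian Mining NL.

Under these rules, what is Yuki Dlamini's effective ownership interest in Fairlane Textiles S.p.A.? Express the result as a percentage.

51.0652%

By parent–child attribution (R1), Yuki Dlamini is treated as also owning Leah Dlamini's interest in Meridian Mining NL, giving 15% + 21% = 36%.
By parent–child attribution (R1), Yuki Dlamini is treated as also owning Leah Dlamini's interest in Pinebrook Holdings Ltd, giving 31% + 69% = 100%.
By parent–child attribution (R1), Yuki Dlamini is treated as owning Leah Dlamini's 29% interest in Fairlane Textiles S.p.A.
Chain via Meridian Mining NL → Copperline Trust (R3): 36% × 44% × 28% = 4.4352% of Fairlane Textiles S.p.A.
Chain via Pinebrook Holdings Ltd → Quarry Industries Corp. (R3): 100% × 43% × 41% = 17.63% of Fairlane Textiles S.p.A.
Direct interest in Fairlane Textiles S.p.A: 29%.
Aggregating (R2): 4.4352% + 17.63% + 29% = 51.0652%.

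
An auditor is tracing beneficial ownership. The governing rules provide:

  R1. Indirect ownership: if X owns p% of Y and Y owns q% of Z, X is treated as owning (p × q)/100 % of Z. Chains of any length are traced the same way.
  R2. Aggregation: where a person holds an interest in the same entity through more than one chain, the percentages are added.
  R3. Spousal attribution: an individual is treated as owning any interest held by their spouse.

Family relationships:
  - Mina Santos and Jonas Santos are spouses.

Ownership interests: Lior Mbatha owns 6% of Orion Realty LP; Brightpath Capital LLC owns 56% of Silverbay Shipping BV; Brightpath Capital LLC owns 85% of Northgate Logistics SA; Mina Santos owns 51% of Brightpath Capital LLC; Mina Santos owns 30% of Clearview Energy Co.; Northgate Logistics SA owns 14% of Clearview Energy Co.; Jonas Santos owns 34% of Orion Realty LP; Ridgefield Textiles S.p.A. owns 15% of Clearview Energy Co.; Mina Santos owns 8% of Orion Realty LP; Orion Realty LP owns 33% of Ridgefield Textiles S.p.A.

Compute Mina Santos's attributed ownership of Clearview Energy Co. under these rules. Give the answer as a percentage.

By spousal attribution (R3), Mina Santos is treated as also owning Jonas Santos's interest in Orion Realty LP, giving 8% + 34% = 42%.
Chain via Brightpath Capital LLC → Northgate Logistics SA (R1): 51% × 85% × 14% = 6.069% of Clearview Energy Co.
Chain via Orion Realty LP → Ridgefield Textiles S.p.A. (R1): 42% × 33% × 15% = 2.079% of Clearview Energy Co.
Direct interest in Clearview Energy Co: 30%.
Aggregating (R2): 6.069% + 2.079% + 30% = 38.148%.

38.148%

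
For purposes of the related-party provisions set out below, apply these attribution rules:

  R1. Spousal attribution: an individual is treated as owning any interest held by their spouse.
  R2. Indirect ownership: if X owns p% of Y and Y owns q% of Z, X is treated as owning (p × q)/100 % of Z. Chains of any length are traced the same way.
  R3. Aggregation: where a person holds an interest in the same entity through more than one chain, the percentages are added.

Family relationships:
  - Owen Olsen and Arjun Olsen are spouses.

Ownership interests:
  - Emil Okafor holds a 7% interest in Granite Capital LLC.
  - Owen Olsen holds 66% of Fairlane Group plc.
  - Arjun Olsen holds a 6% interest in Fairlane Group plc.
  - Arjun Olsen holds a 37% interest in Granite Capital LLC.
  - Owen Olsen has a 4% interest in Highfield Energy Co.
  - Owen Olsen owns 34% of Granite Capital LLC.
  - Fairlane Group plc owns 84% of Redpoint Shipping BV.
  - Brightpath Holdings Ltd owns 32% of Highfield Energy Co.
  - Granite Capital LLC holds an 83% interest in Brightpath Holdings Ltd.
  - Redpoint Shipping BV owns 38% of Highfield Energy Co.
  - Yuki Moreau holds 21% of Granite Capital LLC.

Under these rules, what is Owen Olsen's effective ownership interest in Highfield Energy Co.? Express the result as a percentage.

45.84%

By spousal attribution (R1), Owen Olsen is treated as also owning Arjun Olsen's interest in Granite Capital LLC, giving 34% + 37% = 71%.
By spousal attribution (R1), Owen Olsen is treated as also owning Arjun Olsen's interest in Fairlane Group plc, giving 66% + 6% = 72%.
Chain via Granite Capital LLC → Brightpath Holdings Ltd (R2): 71% × 83% × 32% = 18.8576% of Highfield Energy Co.
Chain via Fairlane Group plc → Redpoint Shipping BV (R2): 72% × 84% × 38% = 22.9824% of Highfield Energy Co.
Direct interest in Highfield Energy Co: 4%.
Aggregating (R3): 18.8576% + 22.9824% + 4% = 45.84%.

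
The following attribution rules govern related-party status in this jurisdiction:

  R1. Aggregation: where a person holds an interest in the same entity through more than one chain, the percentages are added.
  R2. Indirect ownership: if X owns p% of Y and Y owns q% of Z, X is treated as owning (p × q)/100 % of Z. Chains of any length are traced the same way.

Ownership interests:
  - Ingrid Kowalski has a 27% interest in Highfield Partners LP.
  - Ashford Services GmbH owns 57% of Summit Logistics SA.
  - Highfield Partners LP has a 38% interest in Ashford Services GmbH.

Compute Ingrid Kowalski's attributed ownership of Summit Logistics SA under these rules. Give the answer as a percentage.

Chain via Highfield Partners LP → Ashford Services GmbH (R2): 27% × 38% × 57% = 5.8482% of Summit Logistics SA.

5.8482%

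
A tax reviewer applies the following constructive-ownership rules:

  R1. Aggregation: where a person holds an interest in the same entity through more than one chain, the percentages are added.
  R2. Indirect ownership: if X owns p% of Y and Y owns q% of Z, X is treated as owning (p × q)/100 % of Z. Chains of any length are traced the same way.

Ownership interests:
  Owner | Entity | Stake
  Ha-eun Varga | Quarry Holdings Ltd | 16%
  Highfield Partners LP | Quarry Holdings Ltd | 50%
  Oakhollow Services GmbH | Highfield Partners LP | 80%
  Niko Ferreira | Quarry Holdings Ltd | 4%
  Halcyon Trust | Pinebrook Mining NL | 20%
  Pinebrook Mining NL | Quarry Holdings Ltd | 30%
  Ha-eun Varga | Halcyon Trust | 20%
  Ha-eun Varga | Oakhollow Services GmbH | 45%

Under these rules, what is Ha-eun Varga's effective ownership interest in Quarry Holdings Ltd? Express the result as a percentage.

Chain via Halcyon Trust → Pinebrook Mining NL (R2): 20% × 20% × 30% = 1.2% of Quarry Holdings Ltd.
Chain via Oakhollow Services GmbH → Highfield Partners LP (R2): 45% × 80% × 50% = 18% of Quarry Holdings Ltd.
Direct interest in Quarry Holdings Ltd: 16%.
Aggregating (R1): 1.2% + 18% + 16% = 35.2%.

35.2%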